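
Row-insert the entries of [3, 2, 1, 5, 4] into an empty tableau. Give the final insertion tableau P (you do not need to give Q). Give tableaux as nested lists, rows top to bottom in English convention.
After inserting 3: P = [[3]].
After inserting 2: P = [[2], [3]].
After inserting 1: P = [[1], [2], [3]].
After inserting 5: P = [[1, 5], [2], [3]].
After inserting 4: P = [[1, 4], [2, 5], [3]].

So P = [[1, 4], [2, 5], [3]].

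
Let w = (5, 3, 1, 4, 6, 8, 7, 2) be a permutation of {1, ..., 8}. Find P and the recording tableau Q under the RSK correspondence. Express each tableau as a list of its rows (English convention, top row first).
Insert each entry of the permutation into P by Schensted row insertion, recording in Q the position of each new cell.

After inserting 5: P = [[5]].
After inserting 3: P = [[3], [5]].
After inserting 1: P = [[1], [3], [5]].
After inserting 4: P = [[1, 4], [3], [5]].
After inserting 6: P = [[1, 4, 6], [3], [5]].
After inserting 8: P = [[1, 4, 6, 8], [3], [5]].
After inserting 7: P = [[1, 4, 6, 7], [3, 8], [5]].
After inserting 2: P = [[1, 2, 6, 7], [3, 4], [5, 8]].

So P = [[1, 2, 6, 7], [3, 4], [5, 8]], Q = [[1, 4, 5, 6], [2, 7], [3, 8]].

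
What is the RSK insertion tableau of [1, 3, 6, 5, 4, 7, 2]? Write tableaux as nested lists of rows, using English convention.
Insert 1: appended to row 1. P = [[1]].
Insert 3: appended to row 1. P = [[1, 3]].
Insert 6: appended to row 1. P = [[1, 3, 6]].
Insert 5: 5 bumps 6 from row 1; 6 starts row 2. P = [[1, 3, 5], [6]].
Insert 4: 4 bumps 5 from row 1; 5 bumps 6 from row 2; 6 starts row 3. P = [[1, 3, 4], [5], [6]].
Insert 7: appended to row 1. P = [[1, 3, 4, 7], [5], [6]].
Insert 2: 2 bumps 3 from row 1; 3 bumps 5 from row 2; 5 bumps 6 from row 3; 6 starts row 4. P = [[1, 2, 4, 7], [3], [5], [6]].

So P = [[1, 2, 4, 7], [3], [5], [6]].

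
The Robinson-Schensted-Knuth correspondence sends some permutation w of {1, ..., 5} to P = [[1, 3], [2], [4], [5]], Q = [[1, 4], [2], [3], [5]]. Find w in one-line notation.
5 4 2 3 1

Reverse the RSK construction: for i from n down to 1, find the cell of Q containing i, remove the entry at that cell from P, and reverse-bump it up through P; the value ejected from row 1 is w(i).

Step i=5: Q has 5 at row 4, column 1; remove 5 from row 4 of P and reverse-bump: 5 enters row 3 and ejects 4; 4 enters row 2 and ejects 2; 2 enters row 1 and ejects 1. So w(5) = 1. P is now [[2, 3], [4], [5]].
Step i=4: Q has 4 at row 1, column 2; remove that cell from P, ejecting 3. So w(4) = 3. P is now [[2], [4], [5]].
Step i=3: Q has 3 at row 3, column 1; remove 5 from row 3 of P and reverse-bump: 5 enters row 2 and ejects 4; 4 enters row 1 and ejects 2. So w(3) = 2. P is now [[4], [5]].
Step i=2: Q has 2 at row 2, column 1; remove 5 from row 2 of P and reverse-bump: 5 enters row 1 and ejects 4. So w(2) = 4. P is now [[5]].
Step i=1: Q has 1 at row 1, column 1; remove that cell from P, ejecting 5. So w(1) = 5. P is now [].

So w = 5 4 2 3 1.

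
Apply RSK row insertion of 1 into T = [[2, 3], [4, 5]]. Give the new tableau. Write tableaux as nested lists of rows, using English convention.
[[1, 3], [2, 5], [4]]

In row 1, 1 replaces 2 (the leftmost entry greater than 1); 2 is bumped to row 2. In row 2, 2 replaces 4 (the leftmost entry greater than 2); 4 is bumped to row 3. 4 starts a new row 3. The new tableau is [[1, 3], [2, 5], [4]].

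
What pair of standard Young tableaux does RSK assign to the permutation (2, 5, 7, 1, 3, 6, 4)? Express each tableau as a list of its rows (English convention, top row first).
P = [[1, 3, 4], [2, 5, 6], [7]], Q = [[1, 2, 3], [4, 5, 6], [7]]

Insert each entry of the permutation into P by Schensted row insertion, recording in Q the position of each new cell.

Insert 2: appended to row 1. P = [[2]], Q = [[1]].
Insert 5: appended to row 1. P = [[2, 5]], Q = [[1, 2]].
Insert 7: appended to row 1. P = [[2, 5, 7]], Q = [[1, 2, 3]].
Insert 1: 1 bumps 2 from row 1; 2 starts row 2. P = [[1, 5, 7], [2]], Q = [[1, 2, 3], [4]].
Insert 3: 3 bumps 5 from row 1; 5 appends to row 2. P = [[1, 3, 7], [2, 5]], Q = [[1, 2, 3], [4, 5]].
Insert 6: 6 bumps 7 from row 1; 7 appends to row 2. P = [[1, 3, 6], [2, 5, 7]], Q = [[1, 2, 3], [4, 5, 6]].
Insert 4: 4 bumps 6 from row 1; 6 bumps 7 from row 2; 7 starts row 3. P = [[1, 3, 4], [2, 5, 6], [7]], Q = [[1, 2, 3], [4, 5, 6], [7]].

So P = [[1, 3, 4], [2, 5, 6], [7]], Q = [[1, 2, 3], [4, 5, 6], [7]].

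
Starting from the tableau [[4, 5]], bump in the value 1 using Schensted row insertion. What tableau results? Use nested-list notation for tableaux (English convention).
In row 1, 1 replaces 4 (the leftmost entry greater than 1); 4 is bumped to row 2. 4 starts a new row 2. The new tableau is [[1, 5], [4]].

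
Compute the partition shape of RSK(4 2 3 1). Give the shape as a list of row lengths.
[2, 1, 1]

Row-insert each entry into an empty tableau.

After inserting 4: P = [[4]].
After inserting 2: P = [[2], [4]].
After inserting 3: P = [[2, 3], [4]].
After inserting 1: P = [[1, 3], [2], [4]].

The final insertion tableau P = [[1, 3], [2], [4]] has shape [2, 1, 1].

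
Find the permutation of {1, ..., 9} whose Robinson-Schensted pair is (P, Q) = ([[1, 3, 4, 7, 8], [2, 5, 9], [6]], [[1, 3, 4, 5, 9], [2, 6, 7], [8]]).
2 1 3 6 9 5 7 4 8

Reverse the RSK construction: for i from n down to 1, find the cell of Q containing i, remove the entry at that cell from P, and reverse-bump it up through P; the value ejected from row 1 is w(i).

Step i=9: Q has 9 at row 1, column 5; remove that cell from P, ejecting 8. So w(9) = 8. P is now [[1, 3, 4, 7], [2, 5, 9], [6]].
Step i=8: Q has 8 at row 3, column 1; remove 6 from row 3 of P and reverse-bump: 6 enters row 2 and ejects 5; 5 enters row 1 and ejects 4. So w(8) = 4. P is now [[1, 3, 5, 7], [2, 6, 9]].
Step i=7: Q has 7 at row 2, column 3; remove 9 from row 2 of P and reverse-bump: 9 enters row 1 and ejects 7. So w(7) = 7. P is now [[1, 3, 5, 9], [2, 6]].
Step i=6: Q has 6 at row 2, column 2; remove 6 from row 2 of P and reverse-bump: 6 enters row 1 and ejects 5. So w(6) = 5. P is now [[1, 3, 6, 9], [2]].
Step i=5: Q has 5 at row 1, column 4; remove that cell from P, ejecting 9. So w(5) = 9. P is now [[1, 3, 6], [2]].
Step i=4: Q has 4 at row 1, column 3; remove that cell from P, ejecting 6. So w(4) = 6. P is now [[1, 3], [2]].
Step i=3: Q has 3 at row 1, column 2; remove that cell from P, ejecting 3. So w(3) = 3. P is now [[1], [2]].
Step i=2: Q has 2 at row 2, column 1; remove 2 from row 2 of P and reverse-bump: 2 enters row 1 and ejects 1. So w(2) = 1. P is now [[2]].
Step i=1: Q has 1 at row 1, column 1; remove that cell from P, ejecting 2. So w(1) = 2. P is now [].

So w = 2 1 3 6 9 5 7 4 8.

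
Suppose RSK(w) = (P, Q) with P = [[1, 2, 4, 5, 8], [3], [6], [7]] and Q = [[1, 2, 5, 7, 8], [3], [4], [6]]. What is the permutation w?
Reverse RSK: for i = n, n-1, ..., 1, locate i in Q, remove the corresponding corner cell from P, and reverse-bump its entry up through P; the value ejected from row 1 is w(i).

So w = 1 7 6 3 4 2 5 8.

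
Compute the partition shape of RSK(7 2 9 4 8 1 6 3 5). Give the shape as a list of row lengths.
[3, 3, 2, 1]

Row-insert each entry into an empty tableau.

After inserting 7: P = [[7]].
After inserting 2: P = [[2], [7]].
After inserting 9: P = [[2, 9], [7]].
After inserting 4: P = [[2, 4], [7, 9]].
After inserting 8: P = [[2, 4, 8], [7, 9]].
After inserting 1: P = [[1, 4, 8], [2, 9], [7]].
After inserting 6: P = [[1, 4, 6], [2, 8], [7, 9]].
After inserting 3: P = [[1, 3, 6], [2, 4], [7, 8], [9]].
After inserting 5: P = [[1, 3, 5], [2, 4, 6], [7, 8], [9]].

The final insertion tableau P = [[1, 3, 5], [2, 4, 6], [7, 8], [9]] has shape [3, 3, 2, 1].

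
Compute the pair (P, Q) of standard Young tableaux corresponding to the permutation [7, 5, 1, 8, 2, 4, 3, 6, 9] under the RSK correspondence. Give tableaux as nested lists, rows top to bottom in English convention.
Insert each entry of the permutation into P by Schensted row insertion, recording in Q the position of each new cell.

Insert 7: appended to row 1. P = [[7]].
Insert 5: 5 bumps 7 from row 1; 7 starts row 2. P = [[5], [7]].
Insert 1: 1 bumps 5 from row 1; 5 bumps 7 from row 2; 7 starts row 3. P = [[1], [5], [7]].
Insert 8: appended to row 1. P = [[1, 8], [5], [7]].
Insert 2: 2 bumps 8 from row 1; 8 appends to row 2. P = [[1, 2], [5, 8], [7]].
Insert 4: appended to row 1. P = [[1, 2, 4], [5, 8], [7]].
Insert 3: 3 bumps 4 from row 1; 4 bumps 5 from row 2; 5 bumps 7 from row 3; 7 starts row 4. P = [[1, 2, 3], [4, 8], [5], [7]].
Insert 6: appended to row 1. P = [[1, 2, 3, 6], [4, 8], [5], [7]].
Insert 9: appended to row 1. P = [[1, 2, 3, 6, 9], [4, 8], [5], [7]].

So P = [[1, 2, 3, 6, 9], [4, 8], [5], [7]], Q = [[1, 4, 6, 8, 9], [2, 5], [3], [7]].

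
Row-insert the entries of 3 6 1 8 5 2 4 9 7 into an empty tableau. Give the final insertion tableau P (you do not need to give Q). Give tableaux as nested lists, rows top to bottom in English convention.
Insert 3: appended to row 1. P = [[3]].
Insert 6: appended to row 1. P = [[3, 6]].
Insert 1: 1 bumps 3 from row 1; 3 starts row 2. P = [[1, 6], [3]].
Insert 8: appended to row 1. P = [[1, 6, 8], [3]].
Insert 5: 5 bumps 6 from row 1; 6 appends to row 2. P = [[1, 5, 8], [3, 6]].
Insert 2: 2 bumps 5 from row 1; 5 bumps 6 from row 2; 6 starts row 3. P = [[1, 2, 8], [3, 5], [6]].
Insert 4: 4 bumps 8 from row 1; 8 appends to row 2. P = [[1, 2, 4], [3, 5, 8], [6]].
Insert 9: appended to row 1. P = [[1, 2, 4, 9], [3, 5, 8], [6]].
Insert 7: 7 bumps 9 from row 1; 9 appends to row 2. P = [[1, 2, 4, 7], [3, 5, 8, 9], [6]].

So P = [[1, 2, 4, 7], [3, 5, 8, 9], [6]].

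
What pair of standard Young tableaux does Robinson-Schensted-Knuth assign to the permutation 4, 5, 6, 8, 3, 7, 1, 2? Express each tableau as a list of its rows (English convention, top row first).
P = [[1, 2, 6, 7], [3, 5], [4, 8]], Q = [[1, 2, 3, 4], [5, 6], [7, 8]]

Insert each entry of the permutation into P by Schensted row insertion, recording in Q the position of each new cell.

Insert 4: appended to row 1. P = [[4]].
Insert 5: appended to row 1. P = [[4, 5]].
Insert 6: appended to row 1. P = [[4, 5, 6]].
Insert 8: appended to row 1. P = [[4, 5, 6, 8]].
Insert 3: 3 bumps 4 from row 1; 4 starts row 2. P = [[3, 5, 6, 8], [4]].
Insert 7: 7 bumps 8 from row 1; 8 appends to row 2. P = [[3, 5, 6, 7], [4, 8]].
Insert 1: 1 bumps 3 from row 1; 3 bumps 4 from row 2; 4 starts row 3. P = [[1, 5, 6, 7], [3, 8], [4]].
Insert 2: 2 bumps 5 from row 1; 5 bumps 8 from row 2; 8 appends to row 3. P = [[1, 2, 6, 7], [3, 5], [4, 8]].

So P = [[1, 2, 6, 7], [3, 5], [4, 8]], Q = [[1, 2, 3, 4], [5, 6], [7, 8]].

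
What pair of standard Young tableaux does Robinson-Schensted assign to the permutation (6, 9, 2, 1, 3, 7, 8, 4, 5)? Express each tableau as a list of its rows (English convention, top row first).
Insert each entry of the permutation into P by Schensted row insertion, recording in Q the position of each new cell.

After inserting 6: P = [[6]].
After inserting 9: P = [[6, 9]].
After inserting 2: P = [[2, 9], [6]].
After inserting 1: P = [[1, 9], [2], [6]].
After inserting 3: P = [[1, 3], [2, 9], [6]].
After inserting 7: P = [[1, 3, 7], [2, 9], [6]].
After inserting 8: P = [[1, 3, 7, 8], [2, 9], [6]].
After inserting 4: P = [[1, 3, 4, 8], [2, 7], [6, 9]].
After inserting 5: P = [[1, 3, 4, 5], [2, 7, 8], [6, 9]].

So P = [[1, 3, 4, 5], [2, 7, 8], [6, 9]], Q = [[1, 2, 6, 7], [3, 5, 9], [4, 8]].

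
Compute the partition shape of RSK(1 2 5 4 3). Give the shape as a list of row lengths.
Row-insert each entry into an empty tableau.

After inserting 1: P = [[1]].
After inserting 2: P = [[1, 2]].
After inserting 5: P = [[1, 2, 5]].
After inserting 4: P = [[1, 2, 4], [5]].
After inserting 3: P = [[1, 2, 3], [4], [5]].

The final insertion tableau P = [[1, 2, 3], [4], [5]] has shape [3, 1, 1].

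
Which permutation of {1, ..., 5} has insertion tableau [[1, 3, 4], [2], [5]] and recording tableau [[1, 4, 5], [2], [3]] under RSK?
Reverse the RSK construction: for i from n down to 1, find the cell of Q containing i, remove the entry at that cell from P, and reverse-bump it up through P; the value ejected from row 1 is w(i).

Step i=5: Q has 5 at row 1, column 3; remove that cell from P, ejecting 4. So w(5) = 4. P is now [[1, 3], [2], [5]].
Step i=4: Q has 4 at row 1, column 2; remove that cell from P, ejecting 3. So w(4) = 3. P is now [[1], [2], [5]].
Step i=3: Q has 3 at row 3, column 1; remove 5 from row 3 of P and reverse-bump: 5 enters row 2 and ejects 2; 2 enters row 1 and ejects 1. So w(3) = 1. P is now [[2], [5]].
Step i=2: Q has 2 at row 2, column 1; remove 5 from row 2 of P and reverse-bump: 5 enters row 1 and ejects 2. So w(2) = 2. P is now [[5]].
Step i=1: Q has 1 at row 1, column 1; remove that cell from P, ejecting 5. So w(1) = 5. P is now [].

So w = 5 2 1 3 4.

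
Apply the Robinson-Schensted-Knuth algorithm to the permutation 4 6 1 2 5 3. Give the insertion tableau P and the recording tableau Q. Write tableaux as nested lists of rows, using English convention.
Insert each entry of the permutation into P by Schensted row insertion, recording in Q the position of each new cell.

Insert 4: appended to row 1. P = [[4]].
Insert 6: appended to row 1. P = [[4, 6]].
Insert 1: 1 bumps 4 from row 1; 4 starts row 2. P = [[1, 6], [4]].
Insert 2: 2 bumps 6 from row 1; 6 appends to row 2. P = [[1, 2], [4, 6]].
Insert 5: appended to row 1. P = [[1, 2, 5], [4, 6]].
Insert 3: 3 bumps 5 from row 1; 5 bumps 6 from row 2; 6 starts row 3. P = [[1, 2, 3], [4, 5], [6]].

So P = [[1, 2, 3], [4, 5], [6]], Q = [[1, 2, 5], [3, 4], [6]].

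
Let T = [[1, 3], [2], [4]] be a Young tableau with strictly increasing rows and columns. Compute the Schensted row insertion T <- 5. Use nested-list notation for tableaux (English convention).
[[1, 3, 5], [2], [4]]

5 is larger than every entry of row 1, so it is appended to row 1. The new tableau is [[1, 3, 5], [2], [4]].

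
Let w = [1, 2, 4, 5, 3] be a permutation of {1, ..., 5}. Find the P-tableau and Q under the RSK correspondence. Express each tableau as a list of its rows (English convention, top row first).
Insert each entry of the permutation into P by Schensted row insertion, recording in Q the position of each new cell.

Insert 1: appended to row 1. P = [[1]].
Insert 2: appended to row 1. P = [[1, 2]].
Insert 4: appended to row 1. P = [[1, 2, 4]].
Insert 5: appended to row 1. P = [[1, 2, 4, 5]].
Insert 3: 3 bumps 4 from row 1; 4 starts row 2. P = [[1, 2, 3, 5], [4]].

So P = [[1, 2, 3, 5], [4]], Q = [[1, 2, 3, 4], [5]].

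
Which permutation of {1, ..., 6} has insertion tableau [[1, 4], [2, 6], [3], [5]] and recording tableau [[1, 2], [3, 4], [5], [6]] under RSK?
5 6 3 4 2 1

Reverse the RSK construction: for i from n down to 1, find the cell of Q containing i, remove the entry at that cell from P, and reverse-bump it up through P; the value ejected from row 1 is w(i).

Step i=6: Q has 6 at row 4, column 1; remove 5 from row 4 of P and reverse-bump: 5 enters row 3 and ejects 3; 3 enters row 2 and ejects 2; 2 enters row 1 and ejects 1. So w(6) = 1. P is now [[2, 4], [3, 6], [5]].
Step i=5: Q has 5 at row 3, column 1; remove 5 from row 3 of P and reverse-bump: 5 enters row 2 and ejects 3; 3 enters row 1 and ejects 2. So w(5) = 2. P is now [[3, 4], [5, 6]].
Step i=4: Q has 4 at row 2, column 2; remove 6 from row 2 of P and reverse-bump: 6 enters row 1 and ejects 4. So w(4) = 4. P is now [[3, 6], [5]].
Step i=3: Q has 3 at row 2, column 1; remove 5 from row 2 of P and reverse-bump: 5 enters row 1 and ejects 3. So w(3) = 3. P is now [[5, 6]].
Step i=2: Q has 2 at row 1, column 2; remove that cell from P, ejecting 6. So w(2) = 6. P is now [[5]].
Step i=1: Q has 1 at row 1, column 1; remove that cell from P, ejecting 5. So w(1) = 5. P is now [].

So w = 5 6 3 4 2 1.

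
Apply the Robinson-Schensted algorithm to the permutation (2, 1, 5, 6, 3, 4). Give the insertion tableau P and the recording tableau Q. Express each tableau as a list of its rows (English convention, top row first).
P = [[1, 3, 4], [2, 5, 6]], Q = [[1, 3, 4], [2, 5, 6]]

Insert each entry of the permutation into P by Schensted row insertion, recording in Q the position of each new cell.

After inserting 2: P = [[2]].
After inserting 1: P = [[1], [2]].
After inserting 5: P = [[1, 5], [2]].
After inserting 6: P = [[1, 5, 6], [2]].
After inserting 3: P = [[1, 3, 6], [2, 5]].
After inserting 4: P = [[1, 3, 4], [2, 5, 6]].

So P = [[1, 3, 4], [2, 5, 6]], Q = [[1, 3, 4], [2, 5, 6]].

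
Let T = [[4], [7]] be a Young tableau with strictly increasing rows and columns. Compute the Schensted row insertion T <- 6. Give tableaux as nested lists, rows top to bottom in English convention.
[[4, 6], [7]]

6 is larger than every entry of row 1, so it is appended to row 1. The new tableau is [[4, 6], [7]].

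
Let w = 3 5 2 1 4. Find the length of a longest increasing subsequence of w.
2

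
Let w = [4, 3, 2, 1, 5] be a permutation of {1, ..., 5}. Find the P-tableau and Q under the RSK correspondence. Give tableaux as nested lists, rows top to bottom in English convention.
P = [[1, 5], [2], [3], [4]], Q = [[1, 5], [2], [3], [4]]

Insert each entry of the permutation into P by Schensted row insertion, recording in Q the position of each new cell.

After inserting 4: P = [[4]].
After inserting 3: P = [[3], [4]].
After inserting 2: P = [[2], [3], [4]].
After inserting 1: P = [[1], [2], [3], [4]].
After inserting 5: P = [[1, 5], [2], [3], [4]].

So P = [[1, 5], [2], [3], [4]], Q = [[1, 5], [2], [3], [4]].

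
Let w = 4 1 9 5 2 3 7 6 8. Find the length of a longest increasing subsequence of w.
5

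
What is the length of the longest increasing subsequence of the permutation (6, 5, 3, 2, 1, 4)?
2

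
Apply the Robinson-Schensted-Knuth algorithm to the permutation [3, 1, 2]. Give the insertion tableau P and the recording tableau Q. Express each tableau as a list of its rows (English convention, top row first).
Insert each entry of the permutation into P by Schensted row insertion, recording in Q the position of each new cell.

Insert 3: appended to row 1. P = [[3]].
Insert 1: 1 bumps 3 from row 1; 3 starts row 2. P = [[1], [3]].
Insert 2: appended to row 1. P = [[1, 2], [3]].

So P = [[1, 2], [3]], Q = [[1, 3], [2]].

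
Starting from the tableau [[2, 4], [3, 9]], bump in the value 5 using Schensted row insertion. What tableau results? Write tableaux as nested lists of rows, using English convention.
[[2, 4, 5], [3, 9]]

5 is larger than every entry of row 1, so it is appended to row 1. The new tableau is [[2, 4, 5], [3, 9]].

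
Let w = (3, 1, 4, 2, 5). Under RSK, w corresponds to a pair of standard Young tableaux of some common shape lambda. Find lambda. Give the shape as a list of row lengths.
[3, 2]

Row-insert each entry into an empty tableau.

After inserting 3: P = [[3]].
After inserting 1: P = [[1], [3]].
After inserting 4: P = [[1, 4], [3]].
After inserting 2: P = [[1, 2], [3, 4]].
After inserting 5: P = [[1, 2, 5], [3, 4]].

The final insertion tableau P = [[1, 2, 5], [3, 4]] has shape [3, 2].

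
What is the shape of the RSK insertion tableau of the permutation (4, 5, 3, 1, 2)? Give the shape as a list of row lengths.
Row-insert each entry into an empty tableau.

After inserting 4: P = [[4]].
After inserting 5: P = [[4, 5]].
After inserting 3: P = [[3, 5], [4]].
After inserting 1: P = [[1, 5], [3], [4]].
After inserting 2: P = [[1, 2], [3, 5], [4]].

The final insertion tableau P = [[1, 2], [3, 5], [4]] has shape [2, 2, 1].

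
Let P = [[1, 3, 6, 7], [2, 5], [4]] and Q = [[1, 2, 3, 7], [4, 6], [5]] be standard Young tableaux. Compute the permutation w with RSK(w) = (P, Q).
4 5 6 2 1 3 7

Reverse the RSK construction: for i from n down to 1, find the cell of Q containing i, remove the entry at that cell from P, and reverse-bump it up through P; the value ejected from row 1 is w(i).

Step i=7: Q has 7 at row 1, column 4; remove that cell from P, ejecting 7. So w(7) = 7. P is now [[1, 3, 6], [2, 5], [4]].
Step i=6: Q has 6 at row 2, column 2; remove 5 from row 2 of P and reverse-bump: 5 enters row 1 and ejects 3. So w(6) = 3. P is now [[1, 5, 6], [2], [4]].
Step i=5: Q has 5 at row 3, column 1; remove 4 from row 3 of P and reverse-bump: 4 enters row 2 and ejects 2; 2 enters row 1 and ejects 1. So w(5) = 1. P is now [[2, 5, 6], [4]].
Step i=4: Q has 4 at row 2, column 1; remove 4 from row 2 of P and reverse-bump: 4 enters row 1 and ejects 2. So w(4) = 2. P is now [[4, 5, 6]].
Step i=3: Q has 3 at row 1, column 3; remove that cell from P, ejecting 6. So w(3) = 6. P is now [[4, 5]].
Step i=2: Q has 2 at row 1, column 2; remove that cell from P, ejecting 5. So w(2) = 5. P is now [[4]].
Step i=1: Q has 1 at row 1, column 1; remove that cell from P, ejecting 4. So w(1) = 4. P is now [].

So w = 4 5 6 2 1 3 7.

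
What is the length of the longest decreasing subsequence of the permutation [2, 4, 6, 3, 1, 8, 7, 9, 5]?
3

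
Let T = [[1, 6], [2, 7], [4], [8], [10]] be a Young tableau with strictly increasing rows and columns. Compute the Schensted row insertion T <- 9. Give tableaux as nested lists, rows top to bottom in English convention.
[[1, 6, 9], [2, 7], [4], [8], [10]]

9 is larger than every entry of row 1, so it is appended to row 1. The new tableau is [[1, 6, 9], [2, 7], [4], [8], [10]].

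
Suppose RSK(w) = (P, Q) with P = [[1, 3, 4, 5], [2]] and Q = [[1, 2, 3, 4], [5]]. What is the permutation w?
Reverse the RSK construction: for i from n down to 1, find the cell of Q containing i, remove the entry at that cell from P, and reverse-bump it up through P; the value ejected from row 1 is w(i).

Step i=5: Q has 5 at row 2, column 1; remove 2 from row 2 of P and reverse-bump: 2 enters row 1 and ejects 1. So w(5) = 1. P is now [[2, 3, 4, 5]].
Step i=4: Q has 4 at row 1, column 4; remove that cell from P, ejecting 5. So w(4) = 5. P is now [[2, 3, 4]].
Step i=3: Q has 3 at row 1, column 3; remove that cell from P, ejecting 4. So w(3) = 4. P is now [[2, 3]].
Step i=2: Q has 2 at row 1, column 2; remove that cell from P, ejecting 3. So w(2) = 3. P is now [[2]].
Step i=1: Q has 1 at row 1, column 1; remove that cell from P, ejecting 2. So w(1) = 2. P is now [].

So w = 2 3 4 5 1.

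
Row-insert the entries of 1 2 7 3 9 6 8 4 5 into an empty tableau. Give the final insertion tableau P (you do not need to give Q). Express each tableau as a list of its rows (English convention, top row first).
Insert 1: appended to row 1. P = [[1]].
Insert 2: appended to row 1. P = [[1, 2]].
Insert 7: appended to row 1. P = [[1, 2, 7]].
Insert 3: 3 bumps 7 from row 1; 7 starts row 2. P = [[1, 2, 3], [7]].
Insert 9: appended to row 1. P = [[1, 2, 3, 9], [7]].
Insert 6: 6 bumps 9 from row 1; 9 appends to row 2. P = [[1, 2, 3, 6], [7, 9]].
Insert 8: appended to row 1. P = [[1, 2, 3, 6, 8], [7, 9]].
Insert 4: 4 bumps 6 from row 1; 6 bumps 7 from row 2; 7 starts row 3. P = [[1, 2, 3, 4, 8], [6, 9], [7]].
Insert 5: 5 bumps 8 from row 1; 8 bumps 9 from row 2; 9 appends to row 3. P = [[1, 2, 3, 4, 5], [6, 8], [7, 9]].

So P = [[1, 2, 3, 4, 5], [6, 8], [7, 9]].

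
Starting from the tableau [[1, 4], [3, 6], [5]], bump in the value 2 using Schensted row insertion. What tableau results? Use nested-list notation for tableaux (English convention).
[[1, 2], [3, 4], [5, 6]]

In row 1, 2 replaces 4 (the leftmost entry greater than 2); 4 is bumped to row 2. In row 2, 4 replaces 6 (the leftmost entry greater than 4); 6 is bumped to row 3. 6 is appended to row 3. The new tableau is [[1, 2], [3, 4], [5, 6]].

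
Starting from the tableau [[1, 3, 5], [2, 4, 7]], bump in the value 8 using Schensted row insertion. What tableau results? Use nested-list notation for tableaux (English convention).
8 is larger than every entry of row 1, so it is appended to row 1. The new tableau is [[1, 3, 5, 8], [2, 4, 7]].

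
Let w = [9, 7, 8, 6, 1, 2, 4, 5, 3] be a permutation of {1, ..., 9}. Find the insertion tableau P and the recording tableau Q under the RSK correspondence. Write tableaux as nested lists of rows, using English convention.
Insert each entry of the permutation into P by Schensted row insertion, recording in Q the position of each new cell.

Insert 9: appended to row 1. P = [[9]].
Insert 7: 7 bumps 9 from row 1; 9 starts row 2. P = [[7], [9]].
Insert 8: appended to row 1. P = [[7, 8], [9]].
Insert 6: 6 bumps 7 from row 1; 7 bumps 9 from row 2; 9 starts row 3. P = [[6, 8], [7], [9]].
Insert 1: 1 bumps 6 from row 1; 6 bumps 7 from row 2; 7 bumps 9 from row 3; 9 starts row 4. P = [[1, 8], [6], [7], [9]].
Insert 2: 2 bumps 8 from row 1; 8 appends to row 2. P = [[1, 2], [6, 8], [7], [9]].
Insert 4: appended to row 1. P = [[1, 2, 4], [6, 8], [7], [9]].
Insert 5: appended to row 1. P = [[1, 2, 4, 5], [6, 8], [7], [9]].
Insert 3: 3 bumps 4 from row 1; 4 bumps 6 from row 2; 6 bumps 7 from row 3; 7 bumps 9 from row 4; 9 starts row 5. P = [[1, 2, 3, 5], [4, 8], [6], [7], [9]].

So P = [[1, 2, 3, 5], [4, 8], [6], [7], [9]], Q = [[1, 3, 7, 8], [2, 6], [4], [5], [9]].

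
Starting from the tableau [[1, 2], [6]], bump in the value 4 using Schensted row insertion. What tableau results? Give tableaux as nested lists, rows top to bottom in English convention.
4 is larger than every entry of row 1, so it is appended to row 1. The new tableau is [[1, 2, 4], [6]].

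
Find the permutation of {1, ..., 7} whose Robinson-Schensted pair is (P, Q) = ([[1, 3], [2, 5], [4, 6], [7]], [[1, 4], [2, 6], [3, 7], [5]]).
7 4 2 6 1 5 3

Reverse the RSK construction: for i from n down to 1, find the cell of Q containing i, remove the entry at that cell from P, and reverse-bump it up through P; the value ejected from row 1 is w(i).

Step i=7: Q has 7 at row 3, column 2; remove 6 from row 3 of P and reverse-bump: 6 enters row 2 and ejects 5; 5 enters row 1 and ejects 3. So w(7) = 3. P is now [[1, 5], [2, 6], [4], [7]].
Step i=6: Q has 6 at row 2, column 2; remove 6 from row 2 of P and reverse-bump: 6 enters row 1 and ejects 5. So w(6) = 5. P is now [[1, 6], [2], [4], [7]].
Step i=5: Q has 5 at row 4, column 1; remove 7 from row 4 of P and reverse-bump: 7 enters row 3 and ejects 4; 4 enters row 2 and ejects 2; 2 enters row 1 and ejects 1. So w(5) = 1. P is now [[2, 6], [4], [7]].
Step i=4: Q has 4 at row 1, column 2; remove that cell from P, ejecting 6. So w(4) = 6. P is now [[2], [4], [7]].
Step i=3: Q has 3 at row 3, column 1; remove 7 from row 3 of P and reverse-bump: 7 enters row 2 and ejects 4; 4 enters row 1 and ejects 2. So w(3) = 2. P is now [[4], [7]].
Step i=2: Q has 2 at row 2, column 1; remove 7 from row 2 of P and reverse-bump: 7 enters row 1 and ejects 4. So w(2) = 4. P is now [[7]].
Step i=1: Q has 1 at row 1, column 1; remove that cell from P, ejecting 7. So w(1) = 7. P is now [].

So w = 7 4 2 6 1 5 3.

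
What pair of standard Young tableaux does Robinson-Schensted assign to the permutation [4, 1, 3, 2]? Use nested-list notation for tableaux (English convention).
P = [[1, 2], [3], [4]], Q = [[1, 3], [2], [4]]

Insert each entry of the permutation into P by Schensted row insertion, recording in Q the position of each new cell.

Insert 4: appended to row 1. P = [[4]], Q = [[1]].
Insert 1: 1 bumps 4 from row 1; 4 starts row 2. P = [[1], [4]], Q = [[1], [2]].
Insert 3: appended to row 1. P = [[1, 3], [4]], Q = [[1, 3], [2]].
Insert 2: 2 bumps 3 from row 1; 3 bumps 4 from row 2; 4 starts row 3. P = [[1, 2], [3], [4]], Q = [[1, 3], [2], [4]].

So P = [[1, 2], [3], [4]], Q = [[1, 3], [2], [4]].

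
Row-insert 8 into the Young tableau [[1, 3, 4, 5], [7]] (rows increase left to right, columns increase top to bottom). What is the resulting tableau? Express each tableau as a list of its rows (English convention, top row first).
8 is larger than every entry of row 1, so it is appended to row 1. The new tableau is [[1, 3, 4, 5, 8], [7]].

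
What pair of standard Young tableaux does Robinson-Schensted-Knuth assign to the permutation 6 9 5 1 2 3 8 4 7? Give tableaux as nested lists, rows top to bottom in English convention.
P = [[1, 2, 3, 4, 7], [5, 8], [6, 9]], Q = [[1, 2, 6, 7, 9], [3, 5], [4, 8]]

Insert each entry of the permutation into P by Schensted row insertion, recording in Q the position of each new cell.

Insert 6: appended to row 1. P = [[6]].
Insert 9: appended to row 1. P = [[6, 9]].
Insert 5: 5 bumps 6 from row 1; 6 starts row 2. P = [[5, 9], [6]].
Insert 1: 1 bumps 5 from row 1; 5 bumps 6 from row 2; 6 starts row 3. P = [[1, 9], [5], [6]].
Insert 2: 2 bumps 9 from row 1; 9 appends to row 2. P = [[1, 2], [5, 9], [6]].
Insert 3: appended to row 1. P = [[1, 2, 3], [5, 9], [6]].
Insert 8: appended to row 1. P = [[1, 2, 3, 8], [5, 9], [6]].
Insert 4: 4 bumps 8 from row 1; 8 bumps 9 from row 2; 9 appends to row 3. P = [[1, 2, 3, 4], [5, 8], [6, 9]].
Insert 7: appended to row 1. P = [[1, 2, 3, 4, 7], [5, 8], [6, 9]].

So P = [[1, 2, 3, 4, 7], [5, 8], [6, 9]], Q = [[1, 2, 6, 7, 9], [3, 5], [4, 8]].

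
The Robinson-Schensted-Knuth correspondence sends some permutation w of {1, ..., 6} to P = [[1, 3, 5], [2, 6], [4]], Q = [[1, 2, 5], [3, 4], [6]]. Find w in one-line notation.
4 6 2 3 5 1

Reverse RSK: for i = n, n-1, ..., 1, locate i in Q, remove the corresponding corner cell from P, and reverse-bump its entry up through P; the value ejected from row 1 is w(i).

So w = 4 6 2 3 5 1.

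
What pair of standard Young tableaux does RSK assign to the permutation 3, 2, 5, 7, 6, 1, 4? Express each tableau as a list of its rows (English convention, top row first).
Insert each entry of the permutation into P by Schensted row insertion, recording in Q the position of each new cell.

Insert 3: appended to row 1. P = [[3]].
Insert 2: 2 bumps 3 from row 1; 3 starts row 2. P = [[2], [3]].
Insert 5: appended to row 1. P = [[2, 5], [3]].
Insert 7: appended to row 1. P = [[2, 5, 7], [3]].
Insert 6: 6 bumps 7 from row 1; 7 appends to row 2. P = [[2, 5, 6], [3, 7]].
Insert 1: 1 bumps 2 from row 1; 2 bumps 3 from row 2; 3 starts row 3. P = [[1, 5, 6], [2, 7], [3]].
Insert 4: 4 bumps 5 from row 1; 5 bumps 7 from row 2; 7 appends to row 3. P = [[1, 4, 6], [2, 5], [3, 7]].

So P = [[1, 4, 6], [2, 5], [3, 7]], Q = [[1, 3, 4], [2, 5], [6, 7]].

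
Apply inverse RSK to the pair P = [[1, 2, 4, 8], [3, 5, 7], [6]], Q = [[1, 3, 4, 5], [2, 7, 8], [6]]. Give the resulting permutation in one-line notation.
6 3 5 7 8 1 2 4

Reverse the RSK construction: for i from n down to 1, find the cell of Q containing i, remove the entry at that cell from P, and reverse-bump it up through P; the value ejected from row 1 is w(i).

Step i=8: Q has 8 at row 2, column 3; remove 7 from row 2 of P and reverse-bump: 7 enters row 1 and ejects 4. So w(8) = 4. P is now [[1, 2, 7, 8], [3, 5], [6]].
Step i=7: Q has 7 at row 2, column 2; remove 5 from row 2 of P and reverse-bump: 5 enters row 1 and ejects 2. So w(7) = 2. P is now [[1, 5, 7, 8], [3], [6]].
Step i=6: Q has 6 at row 3, column 1; remove 6 from row 3 of P and reverse-bump: 6 enters row 2 and ejects 3; 3 enters row 1 and ejects 1. So w(6) = 1. P is now [[3, 5, 7, 8], [6]].
Step i=5: Q has 5 at row 1, column 4; remove that cell from P, ejecting 8. So w(5) = 8. P is now [[3, 5, 7], [6]].
Step i=4: Q has 4 at row 1, column 3; remove that cell from P, ejecting 7. So w(4) = 7. P is now [[3, 5], [6]].
Step i=3: Q has 3 at row 1, column 2; remove that cell from P, ejecting 5. So w(3) = 5. P is now [[3], [6]].
Step i=2: Q has 2 at row 2, column 1; remove 6 from row 2 of P and reverse-bump: 6 enters row 1 and ejects 3. So w(2) = 3. P is now [[6]].
Step i=1: Q has 1 at row 1, column 1; remove that cell from P, ejecting 6. So w(1) = 6. P is now [].

So w = 6 3 5 7 8 1 2 4.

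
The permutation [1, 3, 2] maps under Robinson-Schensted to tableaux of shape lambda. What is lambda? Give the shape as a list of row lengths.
Row-insert each entry into an empty tableau.

After inserting 1: P = [[1]].
After inserting 3: P = [[1, 3]].
After inserting 2: P = [[1, 2], [3]].

The final insertion tableau P = [[1, 2], [3]] has shape [2, 1].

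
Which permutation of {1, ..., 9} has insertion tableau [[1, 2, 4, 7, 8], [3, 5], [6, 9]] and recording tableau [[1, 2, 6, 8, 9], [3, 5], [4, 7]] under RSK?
6 9 3 1 2 5 4 7 8

Reverse the RSK construction: for i from n down to 1, find the cell of Q containing i, remove the entry at that cell from P, and reverse-bump it up through P; the value ejected from row 1 is w(i).

Step i=9: Q has 9 at row 1, column 5; remove that cell from P, ejecting 8. So w(9) = 8. P is now [[1, 2, 4, 7], [3, 5], [6, 9]].
Step i=8: Q has 8 at row 1, column 4; remove that cell from P, ejecting 7. So w(8) = 7. P is now [[1, 2, 4], [3, 5], [6, 9]].
Step i=7: Q has 7 at row 3, column 2; remove 9 from row 3 of P and reverse-bump: 9 enters row 2 and ejects 5; 5 enters row 1 and ejects 4. So w(7) = 4. P is now [[1, 2, 5], [3, 9], [6]].
Step i=6: Q has 6 at row 1, column 3; remove that cell from P, ejecting 5. So w(6) = 5. P is now [[1, 2], [3, 9], [6]].
Step i=5: Q has 5 at row 2, column 2; remove 9 from row 2 of P and reverse-bump: 9 enters row 1 and ejects 2. So w(5) = 2. P is now [[1, 9], [3], [6]].
Step i=4: Q has 4 at row 3, column 1; remove 6 from row 3 of P and reverse-bump: 6 enters row 2 and ejects 3; 3 enters row 1 and ejects 1. So w(4) = 1. P is now [[3, 9], [6]].
Step i=3: Q has 3 at row 2, column 1; remove 6 from row 2 of P and reverse-bump: 6 enters row 1 and ejects 3. So w(3) = 3. P is now [[6, 9]].
Step i=2: Q has 2 at row 1, column 2; remove that cell from P, ejecting 9. So w(2) = 9. P is now [[6]].
Step i=1: Q has 1 at row 1, column 1; remove that cell from P, ejecting 6. So w(1) = 6. P is now [].

So w = 6 9 3 1 2 5 4 7 8.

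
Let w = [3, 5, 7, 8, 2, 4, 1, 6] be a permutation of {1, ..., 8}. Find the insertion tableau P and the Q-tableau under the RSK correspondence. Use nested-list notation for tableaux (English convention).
P = [[1, 4, 6, 8], [2, 5, 7], [3]], Q = [[1, 2, 3, 4], [5, 6, 8], [7]]

Insert each entry of the permutation into P by Schensted row insertion, recording in Q the position of each new cell.

After inserting 3: P = [[3]].
After inserting 5: P = [[3, 5]].
After inserting 7: P = [[3, 5, 7]].
After inserting 8: P = [[3, 5, 7, 8]].
After inserting 2: P = [[2, 5, 7, 8], [3]].
After inserting 4: P = [[2, 4, 7, 8], [3, 5]].
After inserting 1: P = [[1, 4, 7, 8], [2, 5], [3]].
After inserting 6: P = [[1, 4, 6, 8], [2, 5, 7], [3]].

So P = [[1, 4, 6, 8], [2, 5, 7], [3]], Q = [[1, 2, 3, 4], [5, 6, 8], [7]].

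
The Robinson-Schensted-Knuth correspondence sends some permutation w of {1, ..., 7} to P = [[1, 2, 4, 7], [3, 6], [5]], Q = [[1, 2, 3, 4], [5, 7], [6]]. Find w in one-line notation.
1 5 6 7 3 2 4

Reverse the RSK construction: for i from n down to 1, find the cell of Q containing i, remove the entry at that cell from P, and reverse-bump it up through P; the value ejected from row 1 is w(i).

Step i=7: Q has 7 at row 2, column 2; remove 6 from row 2 of P and reverse-bump: 6 enters row 1 and ejects 4. So w(7) = 4. P is now [[1, 2, 6, 7], [3], [5]].
Step i=6: Q has 6 at row 3, column 1; remove 5 from row 3 of P and reverse-bump: 5 enters row 2 and ejects 3; 3 enters row 1 and ejects 2. So w(6) = 2. P is now [[1, 3, 6, 7], [5]].
Step i=5: Q has 5 at row 2, column 1; remove 5 from row 2 of P and reverse-bump: 5 enters row 1 and ejects 3. So w(5) = 3. P is now [[1, 5, 6, 7]].
Step i=4: Q has 4 at row 1, column 4; remove that cell from P, ejecting 7. So w(4) = 7. P is now [[1, 5, 6]].
Step i=3: Q has 3 at row 1, column 3; remove that cell from P, ejecting 6. So w(3) = 6. P is now [[1, 5]].
Step i=2: Q has 2 at row 1, column 2; remove that cell from P, ejecting 5. So w(2) = 5. P is now [[1]].
Step i=1: Q has 1 at row 1, column 1; remove that cell from P, ejecting 1. So w(1) = 1. P is now [].

So w = 1 5 6 7 3 2 4.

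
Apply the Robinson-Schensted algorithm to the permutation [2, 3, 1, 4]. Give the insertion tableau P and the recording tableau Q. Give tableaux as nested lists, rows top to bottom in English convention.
P = [[1, 3, 4], [2]], Q = [[1, 2, 4], [3]]

Insert each entry of the permutation into P by Schensted row insertion, recording in Q the position of each new cell.

Insert 2: appended to row 1. P = [[2]].
Insert 3: appended to row 1. P = [[2, 3]].
Insert 1: 1 bumps 2 from row 1; 2 starts row 2. P = [[1, 3], [2]].
Insert 4: appended to row 1. P = [[1, 3, 4], [2]].

So P = [[1, 3, 4], [2]], Q = [[1, 2, 4], [3]].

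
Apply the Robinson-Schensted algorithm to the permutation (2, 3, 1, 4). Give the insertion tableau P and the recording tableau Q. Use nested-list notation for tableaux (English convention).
Insert each entry of the permutation into P by Schensted row insertion, recording in Q the position of each new cell.

After inserting 2: P = [[2]].
After inserting 3: P = [[2, 3]].
After inserting 1: P = [[1, 3], [2]].
After inserting 4: P = [[1, 3, 4], [2]].

So P = [[1, 3, 4], [2]], Q = [[1, 2, 4], [3]].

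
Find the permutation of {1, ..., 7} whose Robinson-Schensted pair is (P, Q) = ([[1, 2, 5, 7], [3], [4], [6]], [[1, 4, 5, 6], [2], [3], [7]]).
6 4 1 3 5 7 2

Reverse the RSK construction: for i from n down to 1, find the cell of Q containing i, remove the entry at that cell from P, and reverse-bump it up through P; the value ejected from row 1 is w(i).

Step i=7: Q has 7 at row 4, column 1; remove 6 from row 4 of P and reverse-bump: 6 enters row 3 and ejects 4; 4 enters row 2 and ejects 3; 3 enters row 1 and ejects 2. So w(7) = 2. P is now [[1, 3, 5, 7], [4], [6]].
Step i=6: Q has 6 at row 1, column 4; remove that cell from P, ejecting 7. So w(6) = 7. P is now [[1, 3, 5], [4], [6]].
Step i=5: Q has 5 at row 1, column 3; remove that cell from P, ejecting 5. So w(5) = 5. P is now [[1, 3], [4], [6]].
Step i=4: Q has 4 at row 1, column 2; remove that cell from P, ejecting 3. So w(4) = 3. P is now [[1], [4], [6]].
Step i=3: Q has 3 at row 3, column 1; remove 6 from row 3 of P and reverse-bump: 6 enters row 2 and ejects 4; 4 enters row 1 and ejects 1. So w(3) = 1. P is now [[4], [6]].
Step i=2: Q has 2 at row 2, column 1; remove 6 from row 2 of P and reverse-bump: 6 enters row 1 and ejects 4. So w(2) = 4. P is now [[6]].
Step i=1: Q has 1 at row 1, column 1; remove that cell from P, ejecting 6. So w(1) = 6. P is now [].

So w = 6 4 1 3 5 7 2.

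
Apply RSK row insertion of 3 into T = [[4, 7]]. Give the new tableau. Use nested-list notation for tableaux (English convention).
[[3, 7], [4]]

In row 1, 3 replaces 4 (the leftmost entry greater than 3); 4 is bumped to row 2. 4 starts a new row 2. The new tableau is [[3, 7], [4]].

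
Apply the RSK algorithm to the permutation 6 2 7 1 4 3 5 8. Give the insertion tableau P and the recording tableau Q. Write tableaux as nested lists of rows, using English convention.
P = [[1, 3, 5, 8], [2, 4], [6, 7]], Q = [[1, 3, 7, 8], [2, 5], [4, 6]]

Insert each entry of the permutation into P by Schensted row insertion, recording in Q the position of each new cell.

After inserting 6: P = [[6]].
After inserting 2: P = [[2], [6]].
After inserting 7: P = [[2, 7], [6]].
After inserting 1: P = [[1, 7], [2], [6]].
After inserting 4: P = [[1, 4], [2, 7], [6]].
After inserting 3: P = [[1, 3], [2, 4], [6, 7]].
After inserting 5: P = [[1, 3, 5], [2, 4], [6, 7]].
After inserting 8: P = [[1, 3, 5, 8], [2, 4], [6, 7]].

So P = [[1, 3, 5, 8], [2, 4], [6, 7]], Q = [[1, 3, 7, 8], [2, 5], [4, 6]].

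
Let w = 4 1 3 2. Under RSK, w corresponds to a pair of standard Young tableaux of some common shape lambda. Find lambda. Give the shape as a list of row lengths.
Row-insert each entry into an empty tableau.

After inserting 4: P = [[4]].
After inserting 1: P = [[1], [4]].
After inserting 3: P = [[1, 3], [4]].
After inserting 2: P = [[1, 2], [3], [4]].

The final insertion tableau P = [[1, 2], [3], [4]] has shape [2, 1, 1].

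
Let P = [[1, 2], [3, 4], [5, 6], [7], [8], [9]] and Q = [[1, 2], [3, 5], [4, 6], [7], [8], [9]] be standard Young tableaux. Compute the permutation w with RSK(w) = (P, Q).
Reverse the RSK construction: for i from n down to 1, find the cell of Q containing i, remove the entry at that cell from P, and reverse-bump it up through P; the value ejected from row 1 is w(i).

Step i=9: Q has 9 at row 6, column 1; remove 9 from row 6 of P and reverse-bump: 9 enters row 5 and ejects 8; 8 enters row 4 and ejects 7; 7 enters row 3 and ejects 6; 6 enters row 2 and ejects 4; 4 enters row 1 and ejects 2. So w(9) = 2. P is now [[1, 4], [3, 6], [5, 7], [8], [9]].
Step i=8: Q has 8 at row 5, column 1; remove 9 from row 5 of P and reverse-bump: 9 enters row 4 and ejects 8; 8 enters row 3 and ejects 7; 7 enters row 2 and ejects 6; 6 enters row 1 and ejects 4. So w(8) = 4. P is now [[1, 6], [3, 7], [5, 8], [9]].
Step i=7: Q has 7 at row 4, column 1; remove 9 from row 4 of P and reverse-bump: 9 enters row 3 and ejects 8; 8 enters row 2 and ejects 7; 7 enters row 1 and ejects 6. So w(7) = 6. P is now [[1, 7], [3, 8], [5, 9]].
Step i=6: Q has 6 at row 3, column 2; remove 9 from row 3 of P and reverse-bump: 9 enters row 2 and ejects 8; 8 enters row 1 and ejects 7. So w(6) = 7. P is now [[1, 8], [3, 9], [5]].
Step i=5: Q has 5 at row 2, column 2; remove 9 from row 2 of P and reverse-bump: 9 enters row 1 and ejects 8. So w(5) = 8. P is now [[1, 9], [3], [5]].
Step i=4: Q has 4 at row 3, column 1; remove 5 from row 3 of P and reverse-bump: 5 enters row 2 and ejects 3; 3 enters row 1 and ejects 1. So w(4) = 1. P is now [[3, 9], [5]].
Step i=3: Q has 3 at row 2, column 1; remove 5 from row 2 of P and reverse-bump: 5 enters row 1 and ejects 3. So w(3) = 3. P is now [[5, 9]].
Step i=2: Q has 2 at row 1, column 2; remove that cell from P, ejecting 9. So w(2) = 9. P is now [[5]].
Step i=1: Q has 1 at row 1, column 1; remove that cell from P, ejecting 5. So w(1) = 5. P is now [].

So w = 5 9 3 1 8 7 6 4 2.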